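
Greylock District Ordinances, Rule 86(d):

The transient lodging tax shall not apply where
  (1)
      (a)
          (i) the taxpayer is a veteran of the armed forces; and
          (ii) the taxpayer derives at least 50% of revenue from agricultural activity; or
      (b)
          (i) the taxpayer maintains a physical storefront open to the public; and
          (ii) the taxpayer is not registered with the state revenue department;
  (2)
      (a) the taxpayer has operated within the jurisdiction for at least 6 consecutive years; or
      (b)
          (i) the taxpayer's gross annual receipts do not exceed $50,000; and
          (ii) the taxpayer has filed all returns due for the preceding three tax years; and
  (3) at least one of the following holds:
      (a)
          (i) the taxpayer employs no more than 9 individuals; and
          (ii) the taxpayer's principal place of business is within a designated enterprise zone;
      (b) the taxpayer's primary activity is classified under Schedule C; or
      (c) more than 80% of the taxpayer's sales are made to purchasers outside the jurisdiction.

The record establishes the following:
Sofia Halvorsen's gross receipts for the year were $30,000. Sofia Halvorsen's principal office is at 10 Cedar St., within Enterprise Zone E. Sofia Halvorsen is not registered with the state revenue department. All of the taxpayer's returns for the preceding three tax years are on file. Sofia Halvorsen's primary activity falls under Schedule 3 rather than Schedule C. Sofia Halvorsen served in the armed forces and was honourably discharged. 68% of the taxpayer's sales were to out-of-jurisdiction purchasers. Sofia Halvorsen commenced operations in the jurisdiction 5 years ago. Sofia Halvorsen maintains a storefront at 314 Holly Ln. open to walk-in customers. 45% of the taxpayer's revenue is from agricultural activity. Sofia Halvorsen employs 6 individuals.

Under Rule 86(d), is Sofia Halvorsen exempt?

Yes — exempt.

(i) veteran — met.
(ii) ≥50% agricultural — fails.
(a): T AND F → false.
(i) has storefront — met.
(ii) not (state-registered) — holds.
(b): T AND T → true.
So (1) is satisfied (F OR T).
(a) ≥ 6 yrs in jurisdiction — fails.
(i) receipts ≤ $50,000 — holds.
(ii) returns current — satisfied.
(b): T AND T → true.
(2) = F OR T = true.
(i) ≤ 9 employees — met.
(ii) in enterprise zone — satisfied.
So (a) is satisfied (T AND T).
(b) Schedule C activity — not satisfied.
(c) >80% out-of-jur. sales — not met.
(3) = T OR F OR F = true.
So Overall is satisfied (T AND T AND T).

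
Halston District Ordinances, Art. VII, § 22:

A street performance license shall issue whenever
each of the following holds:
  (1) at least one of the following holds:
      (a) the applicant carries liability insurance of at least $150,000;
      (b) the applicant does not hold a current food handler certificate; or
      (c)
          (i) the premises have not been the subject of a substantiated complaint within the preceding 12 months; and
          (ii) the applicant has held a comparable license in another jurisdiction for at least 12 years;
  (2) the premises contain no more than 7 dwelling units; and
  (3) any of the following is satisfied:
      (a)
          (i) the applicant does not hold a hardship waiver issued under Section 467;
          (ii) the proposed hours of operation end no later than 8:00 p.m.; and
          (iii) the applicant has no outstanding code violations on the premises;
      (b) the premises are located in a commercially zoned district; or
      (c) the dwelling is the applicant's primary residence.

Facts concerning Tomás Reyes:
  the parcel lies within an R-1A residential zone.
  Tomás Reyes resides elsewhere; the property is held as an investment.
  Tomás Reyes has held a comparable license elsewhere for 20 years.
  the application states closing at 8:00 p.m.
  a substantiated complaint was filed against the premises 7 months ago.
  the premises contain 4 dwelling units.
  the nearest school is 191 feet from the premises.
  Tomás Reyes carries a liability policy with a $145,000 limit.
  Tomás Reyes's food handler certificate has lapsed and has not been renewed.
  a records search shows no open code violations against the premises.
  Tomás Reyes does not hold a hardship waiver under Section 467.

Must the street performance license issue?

Yes — granted.

(a) insurance ≥ $150,000 — fails.
(b) not (food handler cert.) — holds.
(i) no complaint in 12 mo. — fails.
(ii) prior license ≥ 12 yr — holds.
(c) = F AND T = false.
So (1) is satisfied (F OR T OR F).
(2) ≤ 7 units — holds.
(i) not (hardship waiver) — met.
(ii) closes by 8 p.m. — satisfied.
(iii) no code violations — holds.
So (a) is satisfied (T AND T AND T).
(b) commercially zoned — not met.
(c) primary residence — not met.
(3): T OR F OR F → true.
So Overall is satisfied (T AND T AND T).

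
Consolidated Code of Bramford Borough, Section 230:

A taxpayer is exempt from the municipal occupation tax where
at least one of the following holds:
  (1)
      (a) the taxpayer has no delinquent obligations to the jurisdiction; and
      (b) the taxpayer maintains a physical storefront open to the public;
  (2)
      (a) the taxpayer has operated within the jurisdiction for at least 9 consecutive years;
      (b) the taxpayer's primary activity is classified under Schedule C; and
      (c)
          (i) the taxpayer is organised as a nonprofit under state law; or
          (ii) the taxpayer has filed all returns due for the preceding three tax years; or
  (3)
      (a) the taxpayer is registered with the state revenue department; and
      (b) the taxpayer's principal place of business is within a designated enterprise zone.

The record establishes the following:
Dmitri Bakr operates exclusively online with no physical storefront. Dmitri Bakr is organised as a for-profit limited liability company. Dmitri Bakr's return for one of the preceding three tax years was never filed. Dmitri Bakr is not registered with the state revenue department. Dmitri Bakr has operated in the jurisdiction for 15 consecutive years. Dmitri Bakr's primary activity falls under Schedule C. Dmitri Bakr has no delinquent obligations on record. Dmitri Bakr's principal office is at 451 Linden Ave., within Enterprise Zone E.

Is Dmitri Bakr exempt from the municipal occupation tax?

No — not exempt.

(a) no delinquency — satisfied.
(b) has storefront — not satisfied.
(1): T AND F → false.
(a) ≥ 9 yrs in jurisdiction — satisfied.
(b) Schedule C activity — satisfied.
(i) nonprofit — not satisfied.
(ii) returns current — fails.
So (c) is not satisfied (F OR F).
(2): T AND T AND F → false.
(a) state-registered — fails.
(b) in enterprise zone — satisfied.
So (3) is not satisfied (F AND T).
Overall: F OR F OR F → false.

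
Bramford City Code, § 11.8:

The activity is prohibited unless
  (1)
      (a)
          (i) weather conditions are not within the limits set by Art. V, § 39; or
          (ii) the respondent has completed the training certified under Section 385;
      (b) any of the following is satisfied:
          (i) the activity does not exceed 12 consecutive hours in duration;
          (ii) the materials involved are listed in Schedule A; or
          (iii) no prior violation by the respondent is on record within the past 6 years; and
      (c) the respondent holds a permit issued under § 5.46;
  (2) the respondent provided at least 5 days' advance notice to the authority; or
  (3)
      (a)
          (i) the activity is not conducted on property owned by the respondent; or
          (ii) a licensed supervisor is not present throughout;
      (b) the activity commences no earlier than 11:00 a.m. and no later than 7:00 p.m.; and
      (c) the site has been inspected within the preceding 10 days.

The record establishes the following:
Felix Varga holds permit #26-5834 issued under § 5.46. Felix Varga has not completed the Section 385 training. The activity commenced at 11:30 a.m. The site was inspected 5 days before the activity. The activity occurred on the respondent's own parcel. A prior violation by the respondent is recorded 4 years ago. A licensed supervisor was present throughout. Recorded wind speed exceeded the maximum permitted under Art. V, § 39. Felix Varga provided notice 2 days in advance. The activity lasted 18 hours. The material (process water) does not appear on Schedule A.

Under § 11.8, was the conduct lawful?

(i) not (weather ok) — met.
(ii) training certified — not satisfied.
So (a) is satisfied (T OR F).
(i) ≤ 12 hrs duration — not met.
(ii) Schedule A material — not satisfied.
(iii) no prior violation — not satisfied.
So (b) is not satisfied (F OR F OR F).
(c) holds permit — satisfied.
(1) = T AND F AND T = false.
(2) ≥5 days' notice — fails.
(i) not (own property) — not satisfied.
(ii) not (supervisor present) — fails.
(a) = F OR F = false.
(b) start within hours — satisfied.
(c) site inspected — holds.
(3): F AND T AND T → false.
Overall: F OR F OR F → false.

No — unlawful.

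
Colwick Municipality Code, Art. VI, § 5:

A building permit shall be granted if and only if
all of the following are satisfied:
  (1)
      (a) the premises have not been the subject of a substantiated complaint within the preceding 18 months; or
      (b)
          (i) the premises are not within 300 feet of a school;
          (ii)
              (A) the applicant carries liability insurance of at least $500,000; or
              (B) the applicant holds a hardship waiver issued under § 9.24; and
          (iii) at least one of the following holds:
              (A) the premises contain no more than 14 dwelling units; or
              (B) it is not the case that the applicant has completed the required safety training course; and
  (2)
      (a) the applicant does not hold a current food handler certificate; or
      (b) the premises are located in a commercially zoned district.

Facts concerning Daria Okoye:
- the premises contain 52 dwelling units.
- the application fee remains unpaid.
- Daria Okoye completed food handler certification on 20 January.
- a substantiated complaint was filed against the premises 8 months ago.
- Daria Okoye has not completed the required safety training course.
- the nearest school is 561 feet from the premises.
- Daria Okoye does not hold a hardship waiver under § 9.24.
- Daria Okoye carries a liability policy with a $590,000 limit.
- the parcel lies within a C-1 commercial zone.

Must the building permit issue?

Yes — granted.

(a) no complaint in 18 mo. — fails.
(i) ≥300 ft from school — satisfied.
(A) insurance ≥ $500,000 — holds.
(B) hardship waiver — not met.
(ii): T OR F → true.
(A) ≤ 14 units — not satisfied.
(B) not (safety training) — satisfied.
(iii) = F OR T = true.
(b): T AND T AND T → true.
(1): F OR T → true.
(a) not (food handler cert.) — not satisfied.
(b) commercially zoned — met.
So (2) is satisfied (F OR T).
Overall: T AND T → true.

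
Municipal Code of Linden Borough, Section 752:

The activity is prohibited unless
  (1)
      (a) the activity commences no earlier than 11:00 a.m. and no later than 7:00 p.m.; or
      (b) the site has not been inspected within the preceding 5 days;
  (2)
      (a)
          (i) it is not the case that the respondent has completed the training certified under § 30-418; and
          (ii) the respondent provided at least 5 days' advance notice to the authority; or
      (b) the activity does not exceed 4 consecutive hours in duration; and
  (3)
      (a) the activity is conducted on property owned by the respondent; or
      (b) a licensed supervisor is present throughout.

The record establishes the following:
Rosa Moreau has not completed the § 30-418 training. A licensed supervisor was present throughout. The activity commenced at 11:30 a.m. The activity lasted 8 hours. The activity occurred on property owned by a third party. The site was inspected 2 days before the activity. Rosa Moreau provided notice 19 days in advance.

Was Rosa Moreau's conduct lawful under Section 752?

Yes — lawful.

(a) start within hours — holds.
(b) not (site inspected) — not met.
So (1) is satisfied (T OR F).
(i) not (training certified) — met.
(ii) ≥5 days' notice — holds.
So (a) is satisfied (T AND T).
(b) ≤ 4 hrs duration — not met.
So (2) is satisfied (T OR F).
(a) own property — not satisfied.
(b) supervisor present — satisfied.
(3) = F OR T = true.
So Overall is satisfied (T AND T AND T).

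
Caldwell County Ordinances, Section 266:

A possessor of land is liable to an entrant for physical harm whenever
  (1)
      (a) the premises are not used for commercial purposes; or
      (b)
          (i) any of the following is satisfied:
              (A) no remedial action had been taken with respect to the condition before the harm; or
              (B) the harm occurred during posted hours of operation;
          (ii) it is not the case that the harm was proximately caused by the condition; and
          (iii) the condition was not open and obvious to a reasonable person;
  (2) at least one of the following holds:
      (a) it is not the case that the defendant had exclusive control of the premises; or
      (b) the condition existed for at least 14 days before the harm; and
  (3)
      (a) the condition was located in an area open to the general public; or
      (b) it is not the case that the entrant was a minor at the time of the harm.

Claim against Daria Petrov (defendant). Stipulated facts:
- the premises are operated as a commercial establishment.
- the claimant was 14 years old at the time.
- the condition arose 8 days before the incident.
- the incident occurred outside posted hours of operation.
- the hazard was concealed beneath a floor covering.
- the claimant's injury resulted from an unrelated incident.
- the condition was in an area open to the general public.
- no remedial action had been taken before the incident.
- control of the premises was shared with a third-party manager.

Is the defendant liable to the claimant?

(a) not (commercial use) — fails.
(A) no remedial action — satisfied.
(B) during posted hours — fails.
(i) = T OR F = true.
(ii) not (proximate cause) — met.
(iii) not open/obvious — satisfied.
(b): T AND T AND T → true.
(1) = F OR T = true.
(a) not (exclusive control) — met.
(b) condition ≥14 days old — not satisfied.
(2): T OR F → true.
(a) public area — satisfied.
(b) not (entrant a minor) — not satisfied.
(3): T OR F → true.
Overall: T AND T AND T → true.

Yes — liable.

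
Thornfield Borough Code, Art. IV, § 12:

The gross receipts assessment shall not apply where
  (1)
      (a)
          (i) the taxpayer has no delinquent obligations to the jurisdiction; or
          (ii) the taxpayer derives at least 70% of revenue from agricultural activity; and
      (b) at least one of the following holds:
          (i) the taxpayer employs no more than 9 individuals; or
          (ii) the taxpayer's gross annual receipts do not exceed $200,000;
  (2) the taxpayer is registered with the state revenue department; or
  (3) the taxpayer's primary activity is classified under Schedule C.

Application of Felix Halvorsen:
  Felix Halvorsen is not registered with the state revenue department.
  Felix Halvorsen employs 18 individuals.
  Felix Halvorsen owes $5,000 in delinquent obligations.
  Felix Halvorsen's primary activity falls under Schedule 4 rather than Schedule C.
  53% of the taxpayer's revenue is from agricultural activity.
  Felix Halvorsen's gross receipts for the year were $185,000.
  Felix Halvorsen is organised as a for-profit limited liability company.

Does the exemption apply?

(i) no delinquency — not satisfied.
(ii) ≥70% agricultural — not satisfied.
So (a) is not satisfied (F OR F).
(i) ≤ 9 employees — fails.
(ii) receipts ≤ $200,000 — met.
(b) = F OR T = true.
(1): F AND T → false.
(2) state-registered — not met.
(3) Schedule C activity — not satisfied.
Overall = F OR F OR F = false.

No — not exempt.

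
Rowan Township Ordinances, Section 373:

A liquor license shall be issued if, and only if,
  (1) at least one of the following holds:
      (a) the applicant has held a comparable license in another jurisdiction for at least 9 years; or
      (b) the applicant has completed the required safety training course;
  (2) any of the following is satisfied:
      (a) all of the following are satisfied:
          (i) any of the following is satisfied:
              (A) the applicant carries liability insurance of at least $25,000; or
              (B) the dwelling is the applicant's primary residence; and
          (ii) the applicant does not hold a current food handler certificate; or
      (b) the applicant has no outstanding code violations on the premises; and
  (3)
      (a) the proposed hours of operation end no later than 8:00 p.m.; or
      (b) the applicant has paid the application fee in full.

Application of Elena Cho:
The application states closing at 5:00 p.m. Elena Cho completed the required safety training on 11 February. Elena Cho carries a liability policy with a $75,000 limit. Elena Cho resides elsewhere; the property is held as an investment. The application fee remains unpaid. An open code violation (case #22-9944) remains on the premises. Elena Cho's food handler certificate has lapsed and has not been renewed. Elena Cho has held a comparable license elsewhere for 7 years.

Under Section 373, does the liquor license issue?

(a) prior license ≥ 9 yr — not met.
(b) safety training — holds.
(1): F OR T → true.
(A) insurance ≥ $25,000 — met.
(B) primary residence — not met.
(i) = T OR F = true.
(ii) not (food handler cert.) — holds.
(a): T AND T → true.
(b) no code violations — not met.
(2) = T OR F = true.
(a) closes by 8 p.m. — satisfied.
(b) fee paid — not satisfied.
(3): T OR F → true.
Overall = T AND T AND T = true.

Yes — granted.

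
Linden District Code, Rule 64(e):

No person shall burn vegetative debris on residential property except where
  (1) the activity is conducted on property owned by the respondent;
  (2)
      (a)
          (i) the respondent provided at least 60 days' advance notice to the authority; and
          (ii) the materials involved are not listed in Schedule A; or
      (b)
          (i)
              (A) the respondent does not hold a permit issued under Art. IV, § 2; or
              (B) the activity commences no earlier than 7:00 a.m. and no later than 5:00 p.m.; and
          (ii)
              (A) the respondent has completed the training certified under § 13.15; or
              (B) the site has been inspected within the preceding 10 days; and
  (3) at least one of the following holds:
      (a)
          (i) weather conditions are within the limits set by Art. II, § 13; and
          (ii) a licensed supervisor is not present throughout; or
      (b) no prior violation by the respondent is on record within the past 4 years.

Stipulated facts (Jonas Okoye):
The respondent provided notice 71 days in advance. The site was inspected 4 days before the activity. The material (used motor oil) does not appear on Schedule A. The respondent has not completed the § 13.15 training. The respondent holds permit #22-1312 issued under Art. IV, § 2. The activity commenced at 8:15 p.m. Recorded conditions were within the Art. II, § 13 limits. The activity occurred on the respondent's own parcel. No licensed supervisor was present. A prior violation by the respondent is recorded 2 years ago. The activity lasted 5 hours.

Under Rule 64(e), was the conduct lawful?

(1) own property — met.
(i) ≥60 days' notice — met.
(ii) not (Schedule A material) — satisfied.
(a) = T AND T = true.
(A) not (holds permit) — not met.
(B) start within hours — not met.
(i) = F OR F = false.
(A) training certified — fails.
(B) site inspected — met.
So (ii) is satisfied (F OR T).
(b): F AND T → false.
So (2) is satisfied (T OR F).
(i) weather ok — satisfied.
(ii) not (supervisor present) — satisfied.
(a): T AND T → true.
(b) no prior violation — fails.
So (3) is satisfied (T OR F).
So Overall is satisfied (T AND T AND T).

Yes — lawful.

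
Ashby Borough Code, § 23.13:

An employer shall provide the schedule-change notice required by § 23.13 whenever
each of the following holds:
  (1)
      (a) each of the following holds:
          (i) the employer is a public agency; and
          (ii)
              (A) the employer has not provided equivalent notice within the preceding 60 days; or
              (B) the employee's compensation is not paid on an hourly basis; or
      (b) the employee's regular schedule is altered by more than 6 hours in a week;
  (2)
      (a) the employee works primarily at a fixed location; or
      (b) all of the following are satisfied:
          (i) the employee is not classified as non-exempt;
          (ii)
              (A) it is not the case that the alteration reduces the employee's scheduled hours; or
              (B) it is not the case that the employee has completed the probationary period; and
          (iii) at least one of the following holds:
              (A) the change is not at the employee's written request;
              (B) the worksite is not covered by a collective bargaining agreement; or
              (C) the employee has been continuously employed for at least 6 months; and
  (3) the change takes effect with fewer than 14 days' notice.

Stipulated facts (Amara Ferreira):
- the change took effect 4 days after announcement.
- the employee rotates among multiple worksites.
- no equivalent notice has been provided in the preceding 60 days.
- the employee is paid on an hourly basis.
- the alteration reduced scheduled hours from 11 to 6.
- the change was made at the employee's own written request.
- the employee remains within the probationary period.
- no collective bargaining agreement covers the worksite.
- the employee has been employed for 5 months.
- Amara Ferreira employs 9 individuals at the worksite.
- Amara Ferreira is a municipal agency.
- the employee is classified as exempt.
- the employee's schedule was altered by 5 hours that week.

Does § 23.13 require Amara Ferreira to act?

(i) public agency — satisfied.
(A) no recent notice — satisfied.
(B) not (hourly-paid) — fails.
(ii): T OR F → true.
So (a) is satisfied (T AND T).
(b) schedule shift > 6h — not met.
So (1) is satisfied (T OR F).
(a) fixed location — fails.
(i) not (non-exempt) — holds.
(A) not (hours reduced) — fails.
(B) not (past probation) — met.
(ii): F OR T → true.
(A) not employee-requested — not met.
(B) no CBA — met.
(C) tenure ≥ 6 mo. — not met.
(iii): F OR T OR F → true.
(b): T AND T AND T → true.
So (2) is satisfied (F OR T).
(3) < 14 days' notice — holds.
So Overall is satisfied (T AND T AND T).

Yes — required.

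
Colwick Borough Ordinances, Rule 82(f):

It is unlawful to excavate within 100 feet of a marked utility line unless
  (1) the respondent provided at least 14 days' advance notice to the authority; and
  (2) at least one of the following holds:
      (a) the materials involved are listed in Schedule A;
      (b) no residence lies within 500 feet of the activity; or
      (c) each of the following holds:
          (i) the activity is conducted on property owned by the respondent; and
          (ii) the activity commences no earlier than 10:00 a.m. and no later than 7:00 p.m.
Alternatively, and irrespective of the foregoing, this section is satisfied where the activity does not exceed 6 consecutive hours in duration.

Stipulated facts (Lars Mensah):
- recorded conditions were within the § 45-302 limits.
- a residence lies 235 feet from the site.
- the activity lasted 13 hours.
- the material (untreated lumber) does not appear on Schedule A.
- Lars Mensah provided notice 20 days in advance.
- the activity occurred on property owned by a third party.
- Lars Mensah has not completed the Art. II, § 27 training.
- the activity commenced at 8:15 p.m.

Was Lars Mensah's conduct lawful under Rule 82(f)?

No — unlawful.

(1) ≥14 days' notice — met.
(a) Schedule A material — fails.
(b) no residence in 500 ft — not satisfied.
(i) own property — not satisfied.
(ii) start within hours — not satisfied.
(c): F AND F → false.
(2): F OR F OR F → false.
Overall: T AND F → false.
Exception (≤ 6 hrs duration) — not satisfied.
Result: main false OR exception false → false.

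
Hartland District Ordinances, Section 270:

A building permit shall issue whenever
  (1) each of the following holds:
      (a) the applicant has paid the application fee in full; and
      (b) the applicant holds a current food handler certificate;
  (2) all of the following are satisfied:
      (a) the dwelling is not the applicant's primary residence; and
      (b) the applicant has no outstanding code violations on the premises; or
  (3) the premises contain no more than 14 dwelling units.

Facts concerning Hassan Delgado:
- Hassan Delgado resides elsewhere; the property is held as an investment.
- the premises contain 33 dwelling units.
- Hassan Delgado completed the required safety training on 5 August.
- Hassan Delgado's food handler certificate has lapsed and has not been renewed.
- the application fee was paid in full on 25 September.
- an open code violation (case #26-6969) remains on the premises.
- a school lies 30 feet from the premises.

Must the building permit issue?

(a) fee paid — met.
(b) food handler cert. — fails.
(1) = T AND F = false.
(a) not (primary residence) — satisfied.
(b) no code violations — not met.
(2): T AND F → false.
(3) ≤ 14 units — not met.
Overall: F OR F OR F → false.

No — denied.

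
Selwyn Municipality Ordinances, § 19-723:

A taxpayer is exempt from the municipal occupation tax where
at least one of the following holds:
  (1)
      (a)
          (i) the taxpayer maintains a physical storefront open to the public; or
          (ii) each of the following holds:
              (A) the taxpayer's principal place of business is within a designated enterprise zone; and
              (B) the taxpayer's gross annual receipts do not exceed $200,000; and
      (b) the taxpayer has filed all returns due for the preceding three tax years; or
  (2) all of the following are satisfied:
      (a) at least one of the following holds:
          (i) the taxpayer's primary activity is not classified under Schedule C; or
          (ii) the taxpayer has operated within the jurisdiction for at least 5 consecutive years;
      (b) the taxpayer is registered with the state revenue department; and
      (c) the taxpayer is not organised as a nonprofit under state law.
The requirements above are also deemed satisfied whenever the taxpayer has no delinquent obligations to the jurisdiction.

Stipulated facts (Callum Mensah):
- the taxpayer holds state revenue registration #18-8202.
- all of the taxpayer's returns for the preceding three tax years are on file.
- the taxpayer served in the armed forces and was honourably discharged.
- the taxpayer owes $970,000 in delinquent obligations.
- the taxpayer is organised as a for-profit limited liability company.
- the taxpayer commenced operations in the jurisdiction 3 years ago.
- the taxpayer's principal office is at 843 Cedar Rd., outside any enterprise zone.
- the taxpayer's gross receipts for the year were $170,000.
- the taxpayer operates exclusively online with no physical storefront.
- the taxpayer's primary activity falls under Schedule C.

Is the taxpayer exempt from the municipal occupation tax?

(i) has storefront — fails.
(A) in enterprise zone — fails.
(B) receipts ≤ $200,000 — satisfied.
(ii) = F AND T = false.
(a) = F OR F = false.
(b) returns current — holds.
(1) = F AND T = false.
(i) not (Schedule C activity) — fails.
(ii) ≥ 5 yrs in jurisdiction — not met.
So (a) is not satisfied (F OR F).
(b) state-registered — holds.
(c) not (nonprofit) — met.
(2) = F AND T AND T = false.
So Overall is not satisfied (F OR F).
Exception (no delinquency) — not satisfied.
Result: main false OR exception false → false.

No — not exempt.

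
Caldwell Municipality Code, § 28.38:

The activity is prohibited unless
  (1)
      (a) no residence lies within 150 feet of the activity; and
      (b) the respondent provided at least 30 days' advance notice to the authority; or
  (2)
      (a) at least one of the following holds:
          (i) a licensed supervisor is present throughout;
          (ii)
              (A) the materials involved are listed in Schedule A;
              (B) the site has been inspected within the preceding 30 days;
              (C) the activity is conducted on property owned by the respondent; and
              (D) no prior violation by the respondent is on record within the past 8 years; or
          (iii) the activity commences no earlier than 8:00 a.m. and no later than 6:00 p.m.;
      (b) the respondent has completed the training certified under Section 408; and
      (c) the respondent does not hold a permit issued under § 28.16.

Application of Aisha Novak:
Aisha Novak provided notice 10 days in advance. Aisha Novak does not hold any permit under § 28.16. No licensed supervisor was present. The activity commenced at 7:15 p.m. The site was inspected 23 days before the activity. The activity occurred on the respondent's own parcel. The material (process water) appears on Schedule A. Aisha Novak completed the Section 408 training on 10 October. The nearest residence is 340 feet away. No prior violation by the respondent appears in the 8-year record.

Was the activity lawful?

(a) no residence in 150 ft — satisfied.
(b) ≥30 days' notice — not satisfied.
(1): T AND F → false.
(i) supervisor present — fails.
(A) Schedule A material — met.
(B) site inspected — met.
(C) own property — satisfied.
(D) no prior violation — met.
So (ii) is satisfied (T AND T AND T AND T).
(iii) start within hours — not met.
(a): F OR T OR F → true.
(b) training certified — met.
(c) not (holds permit) — met.
(2) = T AND T AND T = true.
Overall: F OR T → true.

Yes — lawful.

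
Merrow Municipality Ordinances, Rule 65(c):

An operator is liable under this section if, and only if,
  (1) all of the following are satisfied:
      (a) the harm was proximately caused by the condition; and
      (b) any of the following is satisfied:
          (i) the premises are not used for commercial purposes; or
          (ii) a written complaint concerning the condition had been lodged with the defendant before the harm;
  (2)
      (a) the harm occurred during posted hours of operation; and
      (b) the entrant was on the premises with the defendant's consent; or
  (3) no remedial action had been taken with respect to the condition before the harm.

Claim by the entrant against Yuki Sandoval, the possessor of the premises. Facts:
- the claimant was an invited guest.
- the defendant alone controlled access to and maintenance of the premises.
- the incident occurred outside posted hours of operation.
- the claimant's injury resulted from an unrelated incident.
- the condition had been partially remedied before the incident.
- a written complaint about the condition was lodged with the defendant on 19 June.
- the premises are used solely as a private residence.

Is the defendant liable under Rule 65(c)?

(a) proximate cause — not satisfied.
(i) not (commercial use) — satisfied.
(ii) complaint lodged — holds.
So (b) is satisfied (T OR T).
(1) = F AND T = false.
(a) during posted hours — fails.
(b) consent to enter — satisfied.
(2) = F AND T = false.
(3) no remedial action — not met.
So Overall is not satisfied (F OR F OR F).

No — not liable.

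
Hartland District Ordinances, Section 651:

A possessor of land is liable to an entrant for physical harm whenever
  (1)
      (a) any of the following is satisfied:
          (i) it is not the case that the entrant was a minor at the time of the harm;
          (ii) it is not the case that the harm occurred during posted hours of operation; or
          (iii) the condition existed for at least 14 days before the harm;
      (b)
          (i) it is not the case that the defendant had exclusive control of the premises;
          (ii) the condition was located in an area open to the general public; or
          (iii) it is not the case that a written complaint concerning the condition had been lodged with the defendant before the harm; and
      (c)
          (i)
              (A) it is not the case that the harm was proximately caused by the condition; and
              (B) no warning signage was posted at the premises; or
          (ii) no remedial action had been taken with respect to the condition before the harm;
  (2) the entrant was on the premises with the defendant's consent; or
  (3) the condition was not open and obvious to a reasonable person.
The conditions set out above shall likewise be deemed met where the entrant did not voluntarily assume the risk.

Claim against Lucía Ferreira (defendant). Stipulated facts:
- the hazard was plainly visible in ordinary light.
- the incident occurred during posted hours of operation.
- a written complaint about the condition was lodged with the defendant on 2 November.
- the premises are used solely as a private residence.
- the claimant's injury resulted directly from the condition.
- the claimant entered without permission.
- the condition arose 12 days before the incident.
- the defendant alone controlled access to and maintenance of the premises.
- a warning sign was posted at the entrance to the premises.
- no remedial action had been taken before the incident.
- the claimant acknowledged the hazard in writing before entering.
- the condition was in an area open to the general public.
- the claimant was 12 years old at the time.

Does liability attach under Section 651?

No — not liable.

(i) not (entrant a minor) — not met.
(ii) not (during posted hours) — not satisfied.
(iii) condition ≥14 days old — not met.
(a) = F OR F OR F = false.
(i) not (exclusive control) — not satisfied.
(ii) public area — holds.
(iii) not (complaint lodged) — not satisfied.
(b): F OR T OR F → true.
(A) not (proximate cause) — fails.
(B) no signage posted — fails.
(i) = F AND F = false.
(ii) no remedial action — met.
(c): F OR T → true.
(1) = F AND T AND T = false.
(2) consent to enter — not satisfied.
(3) not open/obvious — not met.
Overall = F OR F OR F = false.
Exception (no assumed risk) — not satisfied.
Result: main false OR exception false → false.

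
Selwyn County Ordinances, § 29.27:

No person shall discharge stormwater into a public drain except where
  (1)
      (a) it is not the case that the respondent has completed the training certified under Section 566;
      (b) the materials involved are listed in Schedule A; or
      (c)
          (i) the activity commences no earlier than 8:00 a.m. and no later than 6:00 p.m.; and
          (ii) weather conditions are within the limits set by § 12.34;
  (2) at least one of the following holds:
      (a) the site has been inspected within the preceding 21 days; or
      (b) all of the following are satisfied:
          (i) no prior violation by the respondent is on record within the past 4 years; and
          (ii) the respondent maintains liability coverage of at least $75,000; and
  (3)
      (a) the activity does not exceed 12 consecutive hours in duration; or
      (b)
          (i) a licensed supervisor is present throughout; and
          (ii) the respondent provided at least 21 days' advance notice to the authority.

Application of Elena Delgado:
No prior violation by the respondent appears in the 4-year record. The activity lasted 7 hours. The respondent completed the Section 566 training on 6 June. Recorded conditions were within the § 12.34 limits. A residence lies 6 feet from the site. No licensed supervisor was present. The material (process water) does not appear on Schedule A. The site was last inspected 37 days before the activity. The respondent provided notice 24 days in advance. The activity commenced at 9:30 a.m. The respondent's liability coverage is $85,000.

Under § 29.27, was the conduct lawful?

Yes — lawful.

(a) not (training certified) — fails.
(b) Schedule A material — not met.
(i) start within hours — satisfied.
(ii) weather ok — met.
So (c) is satisfied (T AND T).
So (1) is satisfied (F OR F OR T).
(a) site inspected — not satisfied.
(i) no prior violation — holds.
(ii) coverage ≥ $75,000 — met.
So (b) is satisfied (T AND T).
(2) = F OR T = true.
(a) ≤ 12 hrs duration — holds.
(i) supervisor present — fails.
(ii) ≥21 days' notice — holds.
So (b) is not satisfied (F AND T).
(3): T OR F → true.
So Overall is satisfied (T AND T AND T).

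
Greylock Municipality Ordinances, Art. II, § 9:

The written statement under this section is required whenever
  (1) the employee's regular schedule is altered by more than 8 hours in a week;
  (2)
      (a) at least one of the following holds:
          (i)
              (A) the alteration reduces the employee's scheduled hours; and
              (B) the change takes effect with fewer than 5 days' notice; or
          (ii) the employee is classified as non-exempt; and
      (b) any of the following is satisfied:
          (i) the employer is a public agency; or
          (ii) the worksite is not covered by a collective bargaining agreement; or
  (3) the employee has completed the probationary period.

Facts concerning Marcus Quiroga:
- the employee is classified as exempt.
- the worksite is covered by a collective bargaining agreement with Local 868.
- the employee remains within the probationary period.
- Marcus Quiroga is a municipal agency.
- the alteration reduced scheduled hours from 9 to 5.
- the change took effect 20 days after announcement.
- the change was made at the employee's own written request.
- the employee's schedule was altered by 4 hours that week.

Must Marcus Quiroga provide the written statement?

(1) schedule shift > 8h — not met.
(A) hours reduced — met.
(B) < 5 days' notice — not met.
(i) = T AND F = false.
(ii) non-exempt — not met.
So (a) is not satisfied (F OR F).
(i) public agency — holds.
(ii) no CBA — not satisfied.
(b): T OR F → true.
So (2) is not satisfied (F AND T).
(3) past probation — fails.
Overall = F OR F OR F = false.

No — not required.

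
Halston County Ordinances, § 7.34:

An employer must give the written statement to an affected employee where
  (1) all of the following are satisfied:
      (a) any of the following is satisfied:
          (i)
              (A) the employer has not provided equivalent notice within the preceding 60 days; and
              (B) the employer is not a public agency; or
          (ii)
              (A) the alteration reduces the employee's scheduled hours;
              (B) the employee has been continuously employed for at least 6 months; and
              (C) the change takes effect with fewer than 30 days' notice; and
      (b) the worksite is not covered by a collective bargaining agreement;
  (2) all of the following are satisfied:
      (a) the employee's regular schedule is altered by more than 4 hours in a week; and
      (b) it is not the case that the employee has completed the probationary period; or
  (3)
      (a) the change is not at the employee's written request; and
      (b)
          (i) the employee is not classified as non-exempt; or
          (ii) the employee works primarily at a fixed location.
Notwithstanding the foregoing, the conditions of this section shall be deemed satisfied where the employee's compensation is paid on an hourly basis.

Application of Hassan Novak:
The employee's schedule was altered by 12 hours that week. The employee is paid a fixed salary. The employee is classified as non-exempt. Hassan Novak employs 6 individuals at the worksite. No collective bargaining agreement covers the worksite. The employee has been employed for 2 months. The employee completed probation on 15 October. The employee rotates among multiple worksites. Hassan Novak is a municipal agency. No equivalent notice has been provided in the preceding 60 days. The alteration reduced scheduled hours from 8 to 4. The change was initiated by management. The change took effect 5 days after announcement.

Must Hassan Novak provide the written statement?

(A) no recent notice — met.
(B) not (public agency) — not met.
(i) = T AND F = false.
(A) hours reduced — holds.
(B) tenure ≥ 6 mo. — not met.
(C) < 30 days' notice — holds.
(ii) = T AND F AND T = false.
(a): F OR F → false.
(b) no CBA — met.
(1): F AND T → false.
(a) schedule shift > 4h — satisfied.
(b) not (past probation) — not satisfied.
So (2) is not satisfied (T AND F).
(a) not employee-requested — holds.
(i) not (non-exempt) — fails.
(ii) fixed location — not satisfied.
(b) = F OR F = false.
(3) = T AND F = false.
Overall: F OR F OR F → false.
Exception (hourly-paid) — not satisfied.
Result: main false OR exception false → false.

No — not required.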